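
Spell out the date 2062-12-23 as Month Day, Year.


ISO 2062-12-23 parses as year=2062, month=12, day=23
Month 12 -> December

December 23, 2062


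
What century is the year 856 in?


Century = (year - 1) // 100 + 1
= (856 - 1) // 100 + 1
= 855 // 100 + 1
= 8 + 1

9th century


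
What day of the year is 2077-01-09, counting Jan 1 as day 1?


Date: January 9, 2077
No months before January
Plus 9 days in January

Day of year: 9


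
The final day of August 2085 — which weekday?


August 2085 has 31 days
Anchor: Jan 1, 2085. With p = 2085 - 1 = 2084: (p + p//4 - p//100 + p//400) mod 7 = (2084 + 521 - 20 + 5) mod 7 = 2590 mod 7 = 0 -> Monday (Mon=0 ... Sun=6)
Days before August (Jan-Jul): 212; August 1 index = (0 + 212) mod 7 = 2 -> Wednesday
Last day offset: 31 - 1 = 30 days
Weekday index = (2 + 30) mod 7 = 4

Friday, August 31


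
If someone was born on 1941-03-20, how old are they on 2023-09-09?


Birth: 1941-03-20
Reference: 2023-09-09
Year difference: 2023 - 1941 = 82

82 years old


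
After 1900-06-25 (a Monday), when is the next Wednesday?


Current: Monday
Target: Wednesday
Days ahead: 2

Next Wednesday: 1900-06-27


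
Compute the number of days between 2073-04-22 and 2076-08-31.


From 2073-04-22 to 2076-08-31
2073-04-22: days before April = 31 + 28 + 31 = 90 (2073 is not a leap year); day of year = 90 + 22 = 112
2076-08-31: days before August = 31 + 29 + 31 + 30 + 31 + 30 + 31 = 213 (2076 is a leap year); day of year = 213 + 31 = 244
Rest of 2073: 365 - 112 = 253
Full years 2074 (365), 2075 (365): 730
Total = 253 + 730 + 244 = 1227

1227 days


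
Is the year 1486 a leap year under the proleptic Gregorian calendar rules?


Gregorian leap year rule: divisible by 4, but not by 100, unless also by 400.
1486 is not divisible by 4 -> not a leap year

No


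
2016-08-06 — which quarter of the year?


Month: August (month 8)
Q1: Jan-Mar, Q2: Apr-Jun, Q3: Jul-Sep, Q4: Oct-Dec

Q3


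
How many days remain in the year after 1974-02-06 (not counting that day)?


Day of year: 37 of 365
Remaining = 365 - 37

328 days


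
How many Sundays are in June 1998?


June 1998 has 30 days
Anchor: Jan 1, 1998. With p = 1998 - 1 = 1997: (p + p//4 - p//100 + p//400) mod 7 = (1997 + 499 - 19 + 4) mod 7 = 2481 mod 7 = 3 -> Thursday (Mon=0 ... Sun=6)
Days before June (Jan-May): 151; June 1 index = (3 + 151) mod 7 = 0 -> Monday
First Sunday is June 7
Sundays: 7, 14, 21, 28

4 Sundays


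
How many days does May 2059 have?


May 2059

31 days


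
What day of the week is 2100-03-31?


Date: March 31, 2100
Anchor: Jan 1, 2100. With p = 2100 - 1 = 2099: (p + p//4 - p//100 + p//400) mod 7 = (2099 + 524 - 20 + 5) mod 7 = 2608 mod 7 = 4 -> Friday (Mon=0 ... Sun=6)
Days before March (Jan-Feb): 59; offset = 59 + 31 - 1 = 89
Weekday index = (4 + 89) mod 7 = 2

Day of the week: Wednesday


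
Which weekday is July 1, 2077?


Target: July 1, 2077
Anchor: Jan 1, 2077. With p = 2077 - 1 = 2076: (p + p//4 - p//100 + p//400) mod 7 = (2076 + 519 - 20 + 5) mod 7 = 2580 mod 7 = 4 -> Friday (Mon=0 ... Sun=6)
Days before July (Jan-Jun): 181 days
Weekday index = (4 + 181) mod 7 = 3

Thursday


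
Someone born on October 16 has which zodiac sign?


Date: October 16
Conventional tropical zodiac dates: Libra from September 23 onward; Scorpio starts October 23
October 16 falls within the Libra range

Libra


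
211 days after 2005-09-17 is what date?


Start: 2005-09-17, add 211 days
September 2005 has 30 days: 30 - 17 = 13 days to September 30 -> 198 left
October 2005 has 31 days -> 167 left
November 2005 has 30 days -> 137 left
December 2005 has 31 days -> 106 left
January 2006 has 31 days -> 75 left
February 2006 has 28 days -> 47 left
March 2006 has 31 days -> 16 left
April 2006: 16 <= 30 -> lands on April 16

Result: 2006-04-16


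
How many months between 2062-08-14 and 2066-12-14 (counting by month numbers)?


From August 2062 to December 2066
4 years * 12 = 48 months, plus 4 months = 52

52 months


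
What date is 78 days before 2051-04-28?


Start: 2051-04-28, subtract 78 days
Back 28 days from April 28 reaches March 31, 2051 -> 50 left
March 2051 has 31 days -> back to February 28, 2051 -> 19 left
February 2051: 28 - 19 = 9 -> lands on February 9

Result: 2051-02-09


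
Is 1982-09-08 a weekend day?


Anchor: Jan 1, 1982. With p = 1982 - 1 = 1981: (p + p//4 - p//100 + p//400) mod 7 = (1981 + 495 - 19 + 4) mod 7 = 2461 mod 7 = 4 -> Friday (Mon=0 ... Sun=6)
Day of year: 251; offset = 250
Weekday index = (4 + 250) mod 7 = 2 -> Wednesday
Weekend days: Saturday, Sunday

No


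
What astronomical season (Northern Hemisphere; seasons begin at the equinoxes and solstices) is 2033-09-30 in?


Date: September 30
Astronomical Autumn (approx.; exact equinox/solstice day varies by year): September 22 to December 20
September 30 falls within the Autumn window

Autumn


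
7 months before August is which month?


August is month 8
8 - 7 = 1

January


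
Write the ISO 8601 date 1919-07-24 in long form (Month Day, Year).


ISO 1919-07-24 parses as year=1919, month=07, day=24
Month 7 -> July

July 24, 1919


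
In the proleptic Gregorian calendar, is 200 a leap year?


Gregorian leap year rule: divisible by 4, but not by 100, unless also by 400.
200 is divisible by 100 but not 400 -> not a leap year

No


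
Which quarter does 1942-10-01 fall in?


Month: October (month 10)
Q1: Jan-Mar, Q2: Apr-Jun, Q3: Jul-Sep, Q4: Oct-Dec

Q4


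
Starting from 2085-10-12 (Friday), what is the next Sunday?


Current: Friday
Target: Sunday
Days ahead: 2

Next Sunday: 2085-10-14


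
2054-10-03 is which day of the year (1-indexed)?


Date: October 3, 2054
Days in months 1 through 9: 273
Plus 3 days in October

Day of year: 276


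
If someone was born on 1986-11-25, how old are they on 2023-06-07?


Birth: 1986-11-25
Reference: 2023-06-07
Year difference: 2023 - 1986 = 37
Birthday not yet reached in 2023, subtract 1

36 years old


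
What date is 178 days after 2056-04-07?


Start: 2056-04-07, add 178 days
April 2056 has 30 days: 30 - 7 = 23 days to April 30 -> 155 left
May 2056 has 31 days -> 124 left
June 2056 has 30 days -> 94 left
July 2056 has 31 days -> 63 left
August 2056 has 31 days -> 32 left
September 2056 has 30 days -> 2 left
October 2056: 2 <= 31 -> lands on October 2

Result: 2056-10-02


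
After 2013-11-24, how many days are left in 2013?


Day of year: 328 of 365
Remaining = 365 - 328

37 days


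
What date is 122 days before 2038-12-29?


Start: 2038-12-29, subtract 122 days
Back 29 days from December 29 reaches November 30, 2038 -> 93 left
November 2038 has 30 days -> back to October 31, 2038 -> 63 left
October 2038 has 31 days -> back to September 30, 2038 -> 32 left
September 2038 has 30 days -> back to August 31, 2038 -> 2 left
August 2038: 31 - 2 = 29 -> lands on August 29

Result: 2038-08-29


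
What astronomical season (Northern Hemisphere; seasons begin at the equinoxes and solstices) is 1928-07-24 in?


Date: July 24
Astronomical Summer (approx.; exact equinox/solstice day varies by year): June 21 to September 21
July 24 falls within the Summer window

Summer


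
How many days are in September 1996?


September 1996

30 days


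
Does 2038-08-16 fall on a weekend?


Anchor: Jan 1, 2038. With p = 2038 - 1 = 2037: (p + p//4 - p//100 + p//400) mod 7 = (2037 + 509 - 20 + 5) mod 7 = 2531 mod 7 = 4 -> Friday (Mon=0 ... Sun=6)
Day of year: 228; offset = 227
Weekday index = (4 + 227) mod 7 = 0 -> Monday
Weekend days: Saturday, Sunday

No


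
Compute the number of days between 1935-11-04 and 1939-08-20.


From 1935-11-04 to 1939-08-20
1935-11-04: days before November = 31 + 28 + 31 + 30 + 31 + 30 + 31 + 31 + 30 + 31 = 304 (1935 is not a leap year); day of year = 304 + 4 = 308
1939-08-20: days before August = 31 + 28 + 31 + 30 + 31 + 30 + 31 = 212 (1939 is not a leap year); day of year = 212 + 20 = 232
Rest of 1935: 365 - 308 = 57
Full years 1936 (366), 1937 (365), 1938 (365): 1096
Total = 57 + 1096 + 232 = 1385

1385 days


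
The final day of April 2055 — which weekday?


April 2055 has 30 days
Anchor: Jan 1, 2055. With p = 2055 - 1 = 2054: (p + p//4 - p//100 + p//400) mod 7 = (2054 + 513 - 20 + 5) mod 7 = 2552 mod 7 = 4 -> Friday (Mon=0 ... Sun=6)
Days before April (Jan-Mar): 90; April 1 index = (4 + 90) mod 7 = 3 -> Thursday
Last day offset: 30 - 1 = 29 days
Weekday index = (3 + 29) mod 7 = 4

Friday, April 30


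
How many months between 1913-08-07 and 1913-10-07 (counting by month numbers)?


From August 1913 to October 1913
0 years * 12 = 0 months, plus 2 months = 2

2 months


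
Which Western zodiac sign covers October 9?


Date: October 9
Conventional tropical zodiac dates: Libra from September 23 onward; Scorpio starts October 23
October 9 falls within the Libra range

Libra


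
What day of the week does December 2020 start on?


Target: December 1, 2020
Anchor: Jan 1, 2020. With p = 2020 - 1 = 2019: (p + p//4 - p//100 + p//400) mod 7 = (2019 + 504 - 20 + 5) mod 7 = 2508 mod 7 = 2 -> Wednesday (Mon=0 ... Sun=6)
Days before December (Jan-Nov): 335 days
Weekday index = (2 + 335) mod 7 = 1

Tuesday


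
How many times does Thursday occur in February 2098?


February 2098 has 28 days
Anchor: Jan 1, 2098. With p = 2098 - 1 = 2097: (p + p//4 - p//100 + p//400) mod 7 = (2097 + 524 - 20 + 5) mod 7 = 2606 mod 7 = 2 -> Wednesday (Mon=0 ... Sun=6)
Days before February (Jan): 31; February 1 index = (2 + 31) mod 7 = 5 -> Saturday
First Thursday is February 6
Thursdays: 6, 13, 20, 27

4 Thursdays


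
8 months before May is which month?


May is month 5
5 - 8 = -3; wrap: -3 + 12 = 9

September


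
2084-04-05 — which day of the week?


Date: April 5, 2084
Anchor: Jan 1, 2084. With p = 2084 - 1 = 2083: (p + p//4 - p//100 + p//400) mod 7 = (2083 + 520 - 20 + 5) mod 7 = 2588 mod 7 = 5 -> Saturday (Mon=0 ... Sun=6)
Days before April (Jan-Mar): 91; offset = 91 + 5 - 1 = 95
Weekday index = (5 + 95) mod 7 = 2

Day of the week: Wednesday


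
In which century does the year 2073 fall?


Century = (year - 1) // 100 + 1
= (2073 - 1) // 100 + 1
= 2072 // 100 + 1
= 20 + 1

21st century


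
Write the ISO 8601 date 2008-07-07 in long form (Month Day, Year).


ISO 2008-07-07 parses as year=2008, month=07, day=07
Month 7 -> July

July 7, 2008


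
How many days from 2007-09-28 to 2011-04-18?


From 2007-09-28 to 2011-04-18
2007-09-28: days before September = 31 + 28 + 31 + 30 + 31 + 30 + 31 + 31 = 243 (2007 is not a leap year); day of year = 243 + 28 = 271
2011-04-18: days before April = 31 + 28 + 31 = 90 (2011 is not a leap year); day of year = 90 + 18 = 108
Rest of 2007: 365 - 271 = 94
Full years 2008 (366), 2009 (365), 2010 (365): 1096
Total = 94 + 1096 + 108 = 1298

1298 days


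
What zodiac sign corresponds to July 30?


Date: July 30
Conventional tropical zodiac dates: Leo from July 23 onward; Virgo starts August 23
July 30 falls within the Leo range

Leo


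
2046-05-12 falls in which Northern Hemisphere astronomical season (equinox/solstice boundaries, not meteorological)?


Date: May 12
Astronomical Spring (approx.; exact equinox/solstice day varies by year): March 20 to June 20
May 12 falls within the Spring window

Spring


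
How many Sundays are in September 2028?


September 2028 has 30 days
Anchor: Jan 1, 2028. With p = 2028 - 1 = 2027: (p + p//4 - p//100 + p//400) mod 7 = (2027 + 506 - 20 + 5) mod 7 = 2518 mod 7 = 5 -> Saturday (Mon=0 ... Sun=6)
Days before September (Jan-Aug): 244; September 1 index = (5 + 244) mod 7 = 4 -> Friday
First Sunday is September 3
Sundays: 3, 10, 17, 24

4 Sundays


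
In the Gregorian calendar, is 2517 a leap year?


Gregorian leap year rule: divisible by 4, but not by 100, unless also by 400.
2517 is not divisible by 4 -> not a leap year

No


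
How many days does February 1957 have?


February 1957 (leap year: no)

28 days


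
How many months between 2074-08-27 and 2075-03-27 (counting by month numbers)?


From August 2074 to March 2075
1 year * 12 = 12 months, minus 5 months = 7

7 months


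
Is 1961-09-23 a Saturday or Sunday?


Anchor: Jan 1, 1961. With p = 1961 - 1 = 1960: (p + p//4 - p//100 + p//400) mod 7 = (1960 + 490 - 19 + 4) mod 7 = 2435 mod 7 = 6 -> Sunday (Mon=0 ... Sun=6)
Day of year: 266; offset = 265
Weekday index = (6 + 265) mod 7 = 5 -> Saturday
Weekend days: Saturday, Sunday

Yes


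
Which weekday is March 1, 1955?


Target: March 1, 1955
Anchor: Jan 1, 1955. With p = 1955 - 1 = 1954: (p + p//4 - p//100 + p//400) mod 7 = (1954 + 488 - 19 + 4) mod 7 = 2427 mod 7 = 5 -> Saturday (Mon=0 ... Sun=6)
Days before March (Jan-Feb): 59 days
Weekday index = (5 + 59) mod 7 = 1

Tuesday


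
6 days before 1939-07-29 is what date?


Start: 1939-07-29, subtract 6 days
29 - 6 = 23 stays within July 1939

Result: 1939-07-23


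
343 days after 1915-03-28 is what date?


Start: 1915-03-28, add 343 days
March 1915 has 31 days: 31 - 28 = 3 days to March 31 -> 340 left
April 1915 has 30 days -> 310 left
May 1915 has 31 days -> 279 left
June 1915 has 30 days -> 249 left
July 1915 has 31 days -> 218 left
August 1915 has 31 days -> 187 left
September 1915 has 30 days -> 157 left
October 1915 has 31 days -> 126 left
November 1915 has 30 days -> 96 left
December 1915 has 31 days -> 65 left
January 1916 has 31 days -> 34 left
February 1916 has 29 days -> 5 left
March 1916: 5 <= 31 -> lands on March 5

Result: 1916-03-05


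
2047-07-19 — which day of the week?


Date: July 19, 2047
Anchor: Jan 1, 2047. With p = 2047 - 1 = 2046: (p + p//4 - p//100 + p//400) mod 7 = (2046 + 511 - 20 + 5) mod 7 = 2542 mod 7 = 1 -> Tuesday (Mon=0 ... Sun=6)
Days before July (Jan-Jun): 181; offset = 181 + 19 - 1 = 199
Weekday index = (1 + 199) mod 7 = 4

Day of the week: Friday


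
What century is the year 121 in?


Century = (year - 1) // 100 + 1
= (121 - 1) // 100 + 1
= 120 // 100 + 1
= 1 + 1

2nd century


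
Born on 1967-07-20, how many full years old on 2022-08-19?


Birth: 1967-07-20
Reference: 2022-08-19
Year difference: 2022 - 1967 = 55

55 years old


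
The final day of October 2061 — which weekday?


October 2061 has 31 days
Anchor: Jan 1, 2061. With p = 2061 - 1 = 2060: (p + p//4 - p//100 + p//400) mod 7 = (2060 + 515 - 20 + 5) mod 7 = 2560 mod 7 = 5 -> Saturday (Mon=0 ... Sun=6)
Days before October (Jan-Sep): 273; October 1 index = (5 + 273) mod 7 = 5 -> Saturday
Last day offset: 31 - 1 = 30 days
Weekday index = (5 + 30) mod 7 = 0

Monday, October 31


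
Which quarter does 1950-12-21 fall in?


Month: December (month 12)
Q1: Jan-Mar, Q2: Apr-Jun, Q3: Jul-Sep, Q4: Oct-Dec

Q4


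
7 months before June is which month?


June is month 6
6 - 7 = -1; wrap: -1 + 12 = 11

November


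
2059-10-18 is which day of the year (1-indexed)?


Date: October 18, 2059
Days in months 1 through 9: 273
Plus 18 days in October

Day of year: 291


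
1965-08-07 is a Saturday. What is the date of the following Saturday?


Current: Saturday
Target: Saturday
Days ahead: 7

Next Saturday: 1965-08-14


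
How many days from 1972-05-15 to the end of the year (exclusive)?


Day of year: 136 of 366
Remaining = 366 - 136

230 days


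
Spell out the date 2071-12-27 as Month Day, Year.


ISO 2071-12-27 parses as year=2071, month=12, day=27
Month 12 -> December

December 27, 2071


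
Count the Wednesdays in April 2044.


April 2044 has 30 days
Anchor: Jan 1, 2044. With p = 2044 - 1 = 2043: (p + p//4 - p//100 + p//400) mod 7 = (2043 + 510 - 20 + 5) mod 7 = 2538 mod 7 = 4 -> Friday (Mon=0 ... Sun=6)
Days before April (Jan-Mar): 91; April 1 index = (4 + 91) mod 7 = 4 -> Friday
First Wednesday is April 6
Wednesdays: 6, 13, 20, 27

4 Wednesdays


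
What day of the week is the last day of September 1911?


September 1911 has 30 days
Anchor: Jan 1, 1911. With p = 1911 - 1 = 1910: (p + p//4 - p//100 + p//400) mod 7 = (1910 + 477 - 19 + 4) mod 7 = 2372 mod 7 = 6 -> Sunday (Mon=0 ... Sun=6)
Days before September (Jan-Aug): 243; September 1 index = (6 + 243) mod 7 = 4 -> Friday
Last day offset: 30 - 1 = 29 days
Weekday index = (4 + 29) mod 7 = 5

Saturday, September 30


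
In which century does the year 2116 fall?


Century = (year - 1) // 100 + 1
= (2116 - 1) // 100 + 1
= 2115 // 100 + 1
= 21 + 1

22nd century


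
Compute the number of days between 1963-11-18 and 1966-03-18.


From 1963-11-18 to 1966-03-18
1963-11-18: days before November = 31 + 28 + 31 + 30 + 31 + 30 + 31 + 31 + 30 + 31 = 304 (1963 is not a leap year); day of year = 304 + 18 = 322
1966-03-18: days before March = 31 + 28 = 59 (1966 is not a leap year); day of year = 59 + 18 = 77
Rest of 1963: 365 - 322 = 43
Full years 1964 (366), 1965 (365): 731
Total = 43 + 731 + 77 = 851

851 days


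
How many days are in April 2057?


April 2057

30 days


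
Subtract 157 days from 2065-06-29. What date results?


Start: 2065-06-29, subtract 157 days
Back 29 days from June 29 reaches May 31, 2065 -> 128 left
May 2065 has 31 days -> back to April 30, 2065 -> 97 left
April 2065 has 30 days -> back to March 31, 2065 -> 67 left
March 2065 has 31 days -> back to February 28, 2065 -> 36 left
February 2065 has 28 days -> back to January 31, 2065 -> 8 left
January 2065: 31 - 8 = 23 -> lands on January 23

Result: 2065-01-23


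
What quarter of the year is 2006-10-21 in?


Month: October (month 10)
Q1: Jan-Mar, Q2: Apr-Jun, Q3: Jul-Sep, Q4: Oct-Dec

Q4


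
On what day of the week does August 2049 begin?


Target: August 1, 2049
Anchor: Jan 1, 2049. With p = 2049 - 1 = 2048: (p + p//4 - p//100 + p//400) mod 7 = (2048 + 512 - 20 + 5) mod 7 = 2545 mod 7 = 4 -> Friday (Mon=0 ... Sun=6)
Days before August (Jan-Jul): 212 days
Weekday index = (4 + 212) mod 7 = 6

Sunday


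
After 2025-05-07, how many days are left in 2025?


Day of year: 127 of 365
Remaining = 365 - 127

238 days


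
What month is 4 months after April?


April is month 4
4 + 4 = 8

August


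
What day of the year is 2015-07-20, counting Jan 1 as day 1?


Date: July 20, 2015
Days in months 1 through 6: 181
Plus 20 days in July

Day of year: 201


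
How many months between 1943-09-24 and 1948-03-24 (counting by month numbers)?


From September 1943 to March 1948
5 years * 12 = 60 months, minus 6 months = 54

54 months


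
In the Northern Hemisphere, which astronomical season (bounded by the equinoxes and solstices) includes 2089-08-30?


Date: August 30
Astronomical Summer (approx.; exact equinox/solstice day varies by year): June 21 to September 21
August 30 falls within the Summer window

Summer


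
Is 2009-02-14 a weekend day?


Anchor: Jan 1, 2009. With p = 2009 - 1 = 2008: (p + p//4 - p//100 + p//400) mod 7 = (2008 + 502 - 20 + 5) mod 7 = 2495 mod 7 = 3 -> Thursday (Mon=0 ... Sun=6)
Day of year: 45; offset = 44
Weekday index = (3 + 44) mod 7 = 5 -> Saturday
Weekend days: Saturday, Sunday

Yes


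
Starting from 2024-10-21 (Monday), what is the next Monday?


Current: Monday
Target: Monday
Days ahead: 7

Next Monday: 2024-10-28


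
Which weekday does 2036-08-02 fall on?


Date: August 2, 2036
Anchor: Jan 1, 2036. With p = 2036 - 1 = 2035: (p + p//4 - p//100 + p//400) mod 7 = (2035 + 508 - 20 + 5) mod 7 = 2528 mod 7 = 1 -> Tuesday (Mon=0 ... Sun=6)
Days before August (Jan-Jul): 213; offset = 213 + 2 - 1 = 214
Weekday index = (1 + 214) mod 7 = 5

Day of the week: Saturday


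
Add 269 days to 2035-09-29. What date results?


Start: 2035-09-29, add 269 days
September 2035 has 30 days: 30 - 29 = 1 day to September 30 -> 268 left
October 2035 has 31 days -> 237 left
November 2035 has 30 days -> 207 left
December 2035 has 31 days -> 176 left
January 2036 has 31 days -> 145 left
February 2036 has 29 days -> 116 left
March 2036 has 31 days -> 85 left
April 2036 has 30 days -> 55 left
May 2036 has 31 days -> 24 left
June 2036: 24 <= 30 -> lands on June 24

Result: 2036-06-24


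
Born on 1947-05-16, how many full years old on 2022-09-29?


Birth: 1947-05-16
Reference: 2022-09-29
Year difference: 2022 - 1947 = 75

75 years old


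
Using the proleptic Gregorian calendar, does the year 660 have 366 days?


Gregorian leap year rule: divisible by 4, but not by 100, unless also by 400.
660 is divisible by 4 but not 100 -> leap year

Yes


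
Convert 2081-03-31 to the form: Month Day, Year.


ISO 2081-03-31 parses as year=2081, month=03, day=31
Month 3 -> March

March 31, 2081


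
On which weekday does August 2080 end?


August 2080 has 31 days
Anchor: Jan 1, 2080. With p = 2080 - 1 = 2079: (p + p//4 - p//100 + p//400) mod 7 = (2079 + 519 - 20 + 5) mod 7 = 2583 mod 7 = 0 -> Monday (Mon=0 ... Sun=6)
Days before August (Jan-Jul): 213; August 1 index = (0 + 213) mod 7 = 3 -> Thursday
Last day offset: 31 - 1 = 30 days
Weekday index = (3 + 30) mod 7 = 5

Saturday, August 31


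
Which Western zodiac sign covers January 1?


Date: January 1
Conventional tropical zodiac dates: Capricorn from December 22 onward; Aquarius starts January 20
January 1 falls within the Capricorn range

Capricorn


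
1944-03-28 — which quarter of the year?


Month: March (month 3)
Q1: Jan-Mar, Q2: Apr-Jun, Q3: Jul-Sep, Q4: Oct-Dec

Q1


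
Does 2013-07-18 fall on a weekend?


Anchor: Jan 1, 2013. With p = 2013 - 1 = 2012: (p + p//4 - p//100 + p//400) mod 7 = (2012 + 503 - 20 + 5) mod 7 = 2500 mod 7 = 1 -> Tuesday (Mon=0 ... Sun=6)
Day of year: 199; offset = 198
Weekday index = (1 + 198) mod 7 = 3 -> Thursday
Weekend days: Saturday, Sunday

No


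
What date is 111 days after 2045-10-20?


Start: 2045-10-20, add 111 days
October 2045 has 31 days: 31 - 20 = 11 days to October 31 -> 100 left
November 2045 has 30 days -> 70 left
December 2045 has 31 days -> 39 left
January 2046 has 31 days -> 8 left
February 2046: 8 <= 28 -> lands on February 8

Result: 2046-02-08


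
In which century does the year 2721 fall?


Century = (year - 1) // 100 + 1
= (2721 - 1) // 100 + 1
= 2720 // 100 + 1
= 27 + 1

28th century


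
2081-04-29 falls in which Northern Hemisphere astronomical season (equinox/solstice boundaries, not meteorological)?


Date: April 29
Astronomical Spring (approx.; exact equinox/solstice day varies by year): March 20 to June 20
April 29 falls within the Spring window

Spring


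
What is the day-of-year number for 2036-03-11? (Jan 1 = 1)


Date: March 11, 2036
Days in months 1 through 2: 60
Plus 11 days in March

Day of year: 71


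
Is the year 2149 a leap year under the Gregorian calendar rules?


Gregorian leap year rule: divisible by 4, but not by 100, unless also by 400.
2149 is not divisible by 4 -> not a leap year

No


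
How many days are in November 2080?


November 2080

30 days


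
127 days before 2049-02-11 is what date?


Start: 2049-02-11, subtract 127 days
Back 11 days from February 11 reaches January 31, 2049 -> 116 left
January 2049 has 31 days -> back to December 31, 2048 -> 85 left
December 2048 has 31 days -> back to November 30, 2048 -> 54 left
November 2048 has 30 days -> back to October 31, 2048 -> 24 left
October 2048: 31 - 24 = 7 -> lands on October 7

Result: 2048-10-07


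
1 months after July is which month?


July is month 7
7 + 1 = 8

August


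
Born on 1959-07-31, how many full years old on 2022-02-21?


Birth: 1959-07-31
Reference: 2022-02-21
Year difference: 2022 - 1959 = 63
Birthday not yet reached in 2022, subtract 1

62 years old


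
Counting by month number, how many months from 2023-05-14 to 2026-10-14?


From May 2023 to October 2026
3 years * 12 = 36 months, plus 5 months = 41

41 months


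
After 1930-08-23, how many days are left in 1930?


Day of year: 235 of 365
Remaining = 365 - 235

130 days


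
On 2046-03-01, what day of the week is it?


Date: March 1, 2046
Anchor: Jan 1, 2046. With p = 2046 - 1 = 2045: (p + p//4 - p//100 + p//400) mod 7 = (2045 + 511 - 20 + 5) mod 7 = 2541 mod 7 = 0 -> Monday (Mon=0 ... Sun=6)
Days before March (Jan-Feb): 59; offset = 59 + 1 - 1 = 59
Weekday index = (0 + 59) mod 7 = 3

Day of the week: Thursday


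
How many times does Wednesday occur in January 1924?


January 1924 has 31 days
Anchor: Jan 1, 1924. With p = 1924 - 1 = 1923: (p + p//4 - p//100 + p//400) mod 7 = (1923 + 480 - 19 + 4) mod 7 = 2388 mod 7 = 1 -> Tuesday (Mon=0 ... Sun=6)
January 1 is the anchor itself -> Tuesday
First Wednesday is January 2
Wednesdays: 2, 9, 16, 23, 30

5 Wednesdays


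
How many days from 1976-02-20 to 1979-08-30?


From 1976-02-20 to 1979-08-30
1976-02-20: days before February = 31; day of year = 31 + 20 = 51
1979-08-30: days before August = 31 + 28 + 31 + 30 + 31 + 30 + 31 = 212 (1979 is not a leap year); day of year = 212 + 30 = 242
Rest of 1976: 366 - 51 = 315
Full years 1977 (365), 1978 (365): 730
Total = 315 + 730 + 242 = 1287

1287 days


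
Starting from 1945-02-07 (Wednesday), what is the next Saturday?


Current: Wednesday
Target: Saturday
Days ahead: 3

Next Saturday: 1945-02-10


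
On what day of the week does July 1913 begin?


Target: July 1, 1913
Anchor: Jan 1, 1913. With p = 1913 - 1 = 1912: (p + p//4 - p//100 + p//400) mod 7 = (1912 + 478 - 19 + 4) mod 7 = 2375 mod 7 = 2 -> Wednesday (Mon=0 ... Sun=6)
Days before July (Jan-Jun): 181 days
Weekday index = (2 + 181) mod 7 = 1

Tuesday


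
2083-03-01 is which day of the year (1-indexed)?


Date: March 1, 2083
Days in months 1 through 2: 59
Plus 1 days in March

Day of year: 60


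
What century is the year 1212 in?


Century = (year - 1) // 100 + 1
= (1212 - 1) // 100 + 1
= 1211 // 100 + 1
= 12 + 1

13th century


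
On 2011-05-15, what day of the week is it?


Date: May 15, 2011
Anchor: Jan 1, 2011. With p = 2011 - 1 = 2010: (p + p//4 - p//100 + p//400) mod 7 = (2010 + 502 - 20 + 5) mod 7 = 2497 mod 7 = 5 -> Saturday (Mon=0 ... Sun=6)
Days before May (Jan-Apr): 120; offset = 120 + 15 - 1 = 134
Weekday index = (5 + 134) mod 7 = 6

Day of the week: Sunday


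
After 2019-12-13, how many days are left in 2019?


Day of year: 347 of 365
Remaining = 365 - 347

18 days


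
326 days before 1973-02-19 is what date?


Start: 1973-02-19, subtract 326 days
Back 19 days from February 19 reaches January 31, 1973 -> 307 left
January 1973 has 31 days -> back to December 31, 1972 -> 276 left
December 1972 has 31 days -> back to November 30, 1972 -> 245 left
November 1972 has 30 days -> back to October 31, 1972 -> 215 left
October 1972 has 31 days -> back to September 30, 1972 -> 184 left
September 1972 has 30 days -> back to August 31, 1972 -> 154 left
August 1972 has 31 days -> back to July 31, 1972 -> 123 left
July 1972 has 31 days -> back to June 30, 1972 -> 92 left
June 1972 has 30 days -> back to May 31, 1972 -> 62 left
May 1972 has 31 days -> back to April 30, 1972 -> 31 left
April 1972 has 30 days -> back to March 31, 1972 -> 1 left
March 1972: 31 - 1 = 30 -> lands on March 30

Result: 1972-03-30


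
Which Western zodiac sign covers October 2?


Date: October 2
Conventional tropical zodiac dates: Libra from September 23 onward; Scorpio starts October 23
October 2 falls within the Libra range

Libra


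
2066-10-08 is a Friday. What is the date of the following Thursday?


Current: Friday
Target: Thursday
Days ahead: 6

Next Thursday: 2066-10-14


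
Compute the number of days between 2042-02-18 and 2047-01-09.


From 2042-02-18 to 2047-01-09
2042-02-18: days before February = 31; day of year = 31 + 18 = 49
2047-01-09: day of year = 9
Rest of 2042: 365 - 49 = 316
Full years 2043 (365), 2044 (366), 2045 (365), 2046 (365): 1461
Total = 316 + 1461 + 9 = 1786

1786 days


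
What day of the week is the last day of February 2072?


February 2072 has 29 days
Anchor: Jan 1, 2072. With p = 2072 - 1 = 2071: (p + p//4 - p//100 + p//400) mod 7 = (2071 + 517 - 20 + 5) mod 7 = 2573 mod 7 = 4 -> Friday (Mon=0 ... Sun=6)
Days before February (Jan): 31; February 1 index = (4 + 31) mod 7 = 0 -> Monday
Last day offset: 29 - 1 = 28 days
Weekday index = (0 + 28) mod 7 = 0

Monday, February 29


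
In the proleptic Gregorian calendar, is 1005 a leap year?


Gregorian leap year rule: divisible by 4, but not by 100, unless also by 400.
1005 is not divisible by 4 -> not a leap year

No


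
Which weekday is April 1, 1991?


Target: April 1, 1991
Anchor: Jan 1, 1991. With p = 1991 - 1 = 1990: (p + p//4 - p//100 + p//400) mod 7 = (1990 + 497 - 19 + 4) mod 7 = 2472 mod 7 = 1 -> Tuesday (Mon=0 ... Sun=6)
Days before April (Jan-Mar): 90 days
Weekday index = (1 + 90) mod 7 = 0

Monday


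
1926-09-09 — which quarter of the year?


Month: September (month 9)
Q1: Jan-Mar, Q2: Apr-Jun, Q3: Jul-Sep, Q4: Oct-Dec

Q3


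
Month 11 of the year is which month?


Month 11 of 12

November


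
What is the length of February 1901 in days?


February 1901 (leap year: no)

28 days


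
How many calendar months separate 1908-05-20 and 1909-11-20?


From May 1908 to November 1909
1 year * 12 = 12 months, plus 6 months = 18

18 months


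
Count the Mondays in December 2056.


December 2056 has 31 days
Anchor: Jan 1, 2056. With p = 2056 - 1 = 2055: (p + p//4 - p//100 + p//400) mod 7 = (2055 + 513 - 20 + 5) mod 7 = 2553 mod 7 = 5 -> Saturday (Mon=0 ... Sun=6)
Days before December (Jan-Nov): 335; December 1 index = (5 + 335) mod 7 = 4 -> Friday
First Monday is December 4
Mondays: 4, 11, 18, 25

4 Mondays


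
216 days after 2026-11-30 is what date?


Start: 2026-11-30, add 216 days
November 30 is the last day of November 2026 -> 216 left
December 2026 has 31 days -> 185 left
January 2027 has 31 days -> 154 left
February 2027 has 28 days -> 126 left
March 2027 has 31 days -> 95 left
April 2027 has 30 days -> 65 left
May 2027 has 31 days -> 34 left
June 2027 has 30 days -> 4 left
July 2027: 4 <= 31 -> lands on July 4

Result: 2027-07-04


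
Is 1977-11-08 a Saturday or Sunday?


Anchor: Jan 1, 1977. With p = 1977 - 1 = 1976: (p + p//4 - p//100 + p//400) mod 7 = (1976 + 494 - 19 + 4) mod 7 = 2455 mod 7 = 5 -> Saturday (Mon=0 ... Sun=6)
Day of year: 312; offset = 311
Weekday index = (5 + 311) mod 7 = 1 -> Tuesday
Weekend days: Saturday, Sunday

No


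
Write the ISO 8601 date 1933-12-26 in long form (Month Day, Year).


ISO 1933-12-26 parses as year=1933, month=12, day=26
Month 12 -> December

December 26, 1933


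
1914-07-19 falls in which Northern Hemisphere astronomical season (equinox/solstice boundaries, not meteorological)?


Date: July 19
Astronomical Summer (approx.; exact equinox/solstice day varies by year): June 21 to September 21
July 19 falls within the Summer window

Summer


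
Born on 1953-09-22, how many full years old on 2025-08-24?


Birth: 1953-09-22
Reference: 2025-08-24
Year difference: 2025 - 1953 = 72
Birthday not yet reached in 2025, subtract 1

71 years old


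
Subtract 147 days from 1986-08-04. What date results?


Start: 1986-08-04, subtract 147 days
Back 4 days from August 4 reaches July 31, 1986 -> 143 left
July 1986 has 31 days -> back to June 30, 1986 -> 112 left
June 1986 has 30 days -> back to May 31, 1986 -> 82 left
May 1986 has 31 days -> back to April 30, 1986 -> 51 left
April 1986 has 30 days -> back to March 31, 1986 -> 21 left
March 1986: 31 - 21 = 10 -> lands on March 10

Result: 1986-03-10


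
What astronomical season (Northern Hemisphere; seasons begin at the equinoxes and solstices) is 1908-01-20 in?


Date: January 20
Astronomical Winter (approx.; exact equinox/solstice day varies by year): December 21 to March 19
January 20 falls within the Winter window

Winter


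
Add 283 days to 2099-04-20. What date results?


Start: 2099-04-20, add 283 days
April 2099 has 30 days: 30 - 20 = 10 days to April 30 -> 273 left
May 2099 has 31 days -> 242 left
June 2099 has 30 days -> 212 left
July 2099 has 31 days -> 181 left
August 2099 has 31 days -> 150 left
September 2099 has 30 days -> 120 left
October 2099 has 31 days -> 89 left
November 2099 has 30 days -> 59 left
December 2099 has 31 days -> 28 left
January 2100: 28 <= 31 -> lands on January 28

Result: 2100-01-28


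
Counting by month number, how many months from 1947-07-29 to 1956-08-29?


From July 1947 to August 1956
9 years * 12 = 108 months, plus 1 month = 109

109 months


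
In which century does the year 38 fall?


Century = (year - 1) // 100 + 1
= (38 - 1) // 100 + 1
= 37 // 100 + 1
= 0 + 1

1st century


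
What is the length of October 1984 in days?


October 1984

31 days


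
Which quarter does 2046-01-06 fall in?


Month: January (month 1)
Q1: Jan-Mar, Q2: Apr-Jun, Q3: Jul-Sep, Q4: Oct-Dec

Q1


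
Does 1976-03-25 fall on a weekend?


Anchor: Jan 1, 1976. With p = 1976 - 1 = 1975: (p + p//4 - p//100 + p//400) mod 7 = (1975 + 493 - 19 + 4) mod 7 = 2453 mod 7 = 3 -> Thursday (Mon=0 ... Sun=6)
Day of year: 85; offset = 84
Weekday index = (3 + 84) mod 7 = 3 -> Thursday
Weekend days: Saturday, Sunday

No


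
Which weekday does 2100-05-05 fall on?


Date: May 5, 2100
Anchor: Jan 1, 2100. With p = 2100 - 1 = 2099: (p + p//4 - p//100 + p//400) mod 7 = (2099 + 524 - 20 + 5) mod 7 = 2608 mod 7 = 4 -> Friday (Mon=0 ... Sun=6)
Days before May (Jan-Apr): 120; offset = 120 + 5 - 1 = 124
Weekday index = (4 + 124) mod 7 = 2

Day of the week: Wednesday


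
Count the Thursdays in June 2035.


June 2035 has 30 days
Anchor: Jan 1, 2035. With p = 2035 - 1 = 2034: (p + p//4 - p//100 + p//400) mod 7 = (2034 + 508 - 20 + 5) mod 7 = 2527 mod 7 = 0 -> Monday (Mon=0 ... Sun=6)
Days before June (Jan-May): 151; June 1 index = (0 + 151) mod 7 = 4 -> Friday
First Thursday is June 7
Thursdays: 7, 14, 21, 28

4 Thursdays


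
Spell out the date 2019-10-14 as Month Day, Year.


ISO 2019-10-14 parses as year=2019, month=10, day=14
Month 10 -> October

October 14, 2019


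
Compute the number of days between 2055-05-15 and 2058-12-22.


From 2055-05-15 to 2058-12-22
2055-05-15: days before May = 31 + 28 + 31 + 30 = 120 (2055 is not a leap year); day of year = 120 + 15 = 135
2058-12-22: days before December = 31 + 28 + 31 + 30 + 31 + 30 + 31 + 31 + 30 + 31 + 30 = 334 (2058 is not a leap year); day of year = 334 + 22 = 356
Rest of 2055: 365 - 135 = 230
Full years 2056 (366), 2057 (365): 731
Total = 230 + 731 + 356 = 1317

1317 days


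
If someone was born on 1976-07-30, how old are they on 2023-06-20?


Birth: 1976-07-30
Reference: 2023-06-20
Year difference: 2023 - 1976 = 47
Birthday not yet reached in 2023, subtract 1

46 years old


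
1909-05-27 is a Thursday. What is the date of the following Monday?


Current: Thursday
Target: Monday
Days ahead: 4

Next Monday: 1909-05-31


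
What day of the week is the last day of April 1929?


April 1929 has 30 days
Anchor: Jan 1, 1929. With p = 1929 - 1 = 1928: (p + p//4 - p//100 + p//400) mod 7 = (1928 + 482 - 19 + 4) mod 7 = 2395 mod 7 = 1 -> Tuesday (Mon=0 ... Sun=6)
Days before April (Jan-Mar): 90; April 1 index = (1 + 90) mod 7 = 0 -> Monday
Last day offset: 30 - 1 = 29 days
Weekday index = (0 + 29) mod 7 = 1

Tuesday, April 30


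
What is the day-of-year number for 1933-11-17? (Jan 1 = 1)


Date: November 17, 1933
Days in months 1 through 10: 304
Plus 17 days in November

Day of year: 321


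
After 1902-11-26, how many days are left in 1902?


Day of year: 330 of 365
Remaining = 365 - 330

35 days


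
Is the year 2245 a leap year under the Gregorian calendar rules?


Gregorian leap year rule: divisible by 4, but not by 100, unless also by 400.
2245 is not divisible by 4 -> not a leap year

No


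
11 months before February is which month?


February is month 2
2 - 11 = -9; wrap: -9 + 12 = 3

March


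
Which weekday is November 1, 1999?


Target: November 1, 1999
Anchor: Jan 1, 1999. With p = 1999 - 1 = 1998: (p + p//4 - p//100 + p//400) mod 7 = (1998 + 499 - 19 + 4) mod 7 = 2482 mod 7 = 4 -> Friday (Mon=0 ... Sun=6)
Days before November (Jan-Oct): 304 days
Weekday index = (4 + 304) mod 7 = 0

Monday


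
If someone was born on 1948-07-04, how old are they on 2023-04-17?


Birth: 1948-07-04
Reference: 2023-04-17
Year difference: 2023 - 1948 = 75
Birthday not yet reached in 2023, subtract 1

74 years old


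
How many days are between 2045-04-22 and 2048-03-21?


From 2045-04-22 to 2048-03-21
2045-04-22: days before April = 31 + 28 + 31 = 90 (2045 is not a leap year); day of year = 90 + 22 = 112
2048-03-21: days before March = 31 + 29 = 60 (2048 is a leap year); day of year = 60 + 21 = 81
Rest of 2045: 365 - 112 = 253
Full years 2046 (365), 2047 (365): 730
Total = 253 + 730 + 81 = 1064

1064 days


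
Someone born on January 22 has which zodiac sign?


Date: January 22
Conventional tropical zodiac dates: Aquarius from January 20 onward; Pisces starts February 19
January 22 falls within the Aquarius range

Aquarius


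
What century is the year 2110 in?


Century = (year - 1) // 100 + 1
= (2110 - 1) // 100 + 1
= 2109 // 100 + 1
= 21 + 1

22nd century


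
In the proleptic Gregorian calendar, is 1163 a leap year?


Gregorian leap year rule: divisible by 4, but not by 100, unless also by 400.
1163 is not divisible by 4 -> not a leap year

No


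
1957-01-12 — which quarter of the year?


Month: January (month 1)
Q1: Jan-Mar, Q2: Apr-Jun, Q3: Jul-Sep, Q4: Oct-Dec

Q1


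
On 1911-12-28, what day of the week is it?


Date: December 28, 1911
Anchor: Jan 1, 1911. With p = 1911 - 1 = 1910: (p + p//4 - p//100 + p//400) mod 7 = (1910 + 477 - 19 + 4) mod 7 = 2372 mod 7 = 6 -> Sunday (Mon=0 ... Sun=6)
Days before December (Jan-Nov): 334; offset = 334 + 28 - 1 = 361
Weekday index = (6 + 361) mod 7 = 3

Day of the week: Thursday


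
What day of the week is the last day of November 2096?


November 2096 has 30 days
Anchor: Jan 1, 2096. With p = 2096 - 1 = 2095: (p + p//4 - p//100 + p//400) mod 7 = (2095 + 523 - 20 + 5) mod 7 = 2603 mod 7 = 6 -> Sunday (Mon=0 ... Sun=6)
Days before November (Jan-Oct): 305; November 1 index = (6 + 305) mod 7 = 3 -> Thursday
Last day offset: 30 - 1 = 29 days
Weekday index = (3 + 29) mod 7 = 4

Friday, November 30


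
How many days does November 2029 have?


November 2029

30 days


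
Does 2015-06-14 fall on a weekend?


Anchor: Jan 1, 2015. With p = 2015 - 1 = 2014: (p + p//4 - p//100 + p//400) mod 7 = (2014 + 503 - 20 + 5) mod 7 = 2502 mod 7 = 3 -> Thursday (Mon=0 ... Sun=6)
Day of year: 165; offset = 164
Weekday index = (3 + 164) mod 7 = 6 -> Sunday
Weekend days: Saturday, Sunday

Yes


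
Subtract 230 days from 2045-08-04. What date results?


Start: 2045-08-04, subtract 230 days
Back 4 days from August 4 reaches July 31, 2045 -> 226 left
July 2045 has 31 days -> back to June 30, 2045 -> 195 left
June 2045 has 30 days -> back to May 31, 2045 -> 165 left
May 2045 has 31 days -> back to April 30, 2045 -> 134 left
April 2045 has 30 days -> back to March 31, 2045 -> 104 left
March 2045 has 31 days -> back to February 28, 2045 -> 73 left
February 2045 has 28 days -> back to January 31, 2045 -> 45 left
January 2045 has 31 days -> back to December 31, 2044 -> 14 left
December 2044: 31 - 14 = 17 -> lands on December 17

Result: 2044-12-17


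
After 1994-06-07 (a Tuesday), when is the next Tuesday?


Current: Tuesday
Target: Tuesday
Days ahead: 7

Next Tuesday: 1994-06-14


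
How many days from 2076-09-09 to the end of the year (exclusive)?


Day of year: 253 of 366
Remaining = 366 - 253

113 days


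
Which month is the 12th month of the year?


Month 12 of 12

December


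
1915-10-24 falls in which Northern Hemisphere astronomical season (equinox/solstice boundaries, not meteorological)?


Date: October 24
Astronomical Autumn (approx.; exact equinox/solstice day varies by year): September 22 to December 20
October 24 falls within the Autumn window

Autumn
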